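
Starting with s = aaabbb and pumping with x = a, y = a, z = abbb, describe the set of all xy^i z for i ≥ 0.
{xy^i z : i ≥ 0} = {a^(2+i) b^3 : i ≥ 0} = {aabbb, aaabbb, aaaabbb, ...}

With x = a, y = a, z = abbb: Starting with aaabbb and pumping the second 'a', we get strings with 2+i a's followed by 3 b's for i = 0, 1, 2, ...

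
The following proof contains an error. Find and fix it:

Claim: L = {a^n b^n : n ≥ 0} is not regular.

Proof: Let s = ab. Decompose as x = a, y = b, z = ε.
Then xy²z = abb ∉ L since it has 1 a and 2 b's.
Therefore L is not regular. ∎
Error: The string s = ab might be shorter than the pumping length p.

Correction: Choose s = a^p b^p to ensure |s| ≥ p. Also, the decomposition is wrong: with |xy| ≤ p, y cannot include b's when s starts with p a's.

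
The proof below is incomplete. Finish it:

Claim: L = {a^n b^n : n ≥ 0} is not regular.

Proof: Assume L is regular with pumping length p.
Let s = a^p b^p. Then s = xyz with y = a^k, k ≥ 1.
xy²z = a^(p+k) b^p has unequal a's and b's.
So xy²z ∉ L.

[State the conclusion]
This contradicts the pumping lemma for regular languages,
which guarantees xy^i z ∈ L for all i ≥ 0.

Since our assumption that L is regular leads to a contradiction,
we conclude that L = {a^n b^n : n ≥ 0} is NOT regular. ∎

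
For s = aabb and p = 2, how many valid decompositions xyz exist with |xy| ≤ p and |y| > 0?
3

For s = 'aabb' with pumping length p = 2:

Constraints: |xy| ≤ 2, |y| > 0

Valid decompositions (|xy| ≤ p, |y| ≥ 1):
  • x='', y='a', z='abb'
  • x='a', y='a', z='bb'
  • x='', y='aa', z='bb'

Total count: 3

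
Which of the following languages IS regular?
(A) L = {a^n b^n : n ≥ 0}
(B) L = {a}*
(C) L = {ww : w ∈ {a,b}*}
(B) {a}*

(B) L = {a}* is regular.

This can be recognized by a finite automaton (DFA/NFA).
Regular expressions like {a}* define regular languages.

The other choices are not regular:
- {ww : w ∈ {a,b}*}: After pumping, the two halves no longer match
- {a^n b^n : n ≥ 0}: After pumping, the number of a's and b's become unequal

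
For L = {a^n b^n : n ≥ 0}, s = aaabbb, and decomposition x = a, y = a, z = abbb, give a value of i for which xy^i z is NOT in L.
i = 0

xy⁰z = a · ε · abbb = aabbb; aabbb has 2 a's and 3 b's; 2 ≠ 3, so it is not in L.
(Other choices also work, e.g. i = 2, 3; only i = 1 is guaranteed to stay in L since xy¹z = s.)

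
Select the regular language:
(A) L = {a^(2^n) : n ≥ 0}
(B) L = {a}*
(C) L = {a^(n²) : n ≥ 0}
(B) {a}*

(B) L = {a}* is regular.

This can be recognized by a finite automaton (DFA/NFA).
Regular expressions like {a}* define regular languages.

The other choices are not regular:
- {a^(2^n) : n ≥ 0}: After pumping, length is no longer a power of 2
- {a^(n²) : n ≥ 0}: After pumping, length is no longer a perfect square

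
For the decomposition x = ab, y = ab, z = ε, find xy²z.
ababab

Given x = 'ab', y = 'ab', z = '' and i = 2:

xy^2z = x + y·y·...·y (2 times) + z
       = 'ab' + 'ab'^2 + ''
       = 'ab' + 'abab' + ''
       = 'ababab'

The pumped string is 'ababab' with length 6.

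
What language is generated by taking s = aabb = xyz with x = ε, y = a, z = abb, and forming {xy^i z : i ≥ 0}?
{xy^i z : i ≥ 0} = {a^(i+1) b^2 : i ≥ 0} = {abb, aabb, aaabb, ...}

With x = ε, y = a, z = abb: Starting with aabb and pumping the first 'a' (z = abb keeps the second 'a'), we get strings with i+1 a's followed by 2 b's for i = 0, 1, 2, ...; note bb is not produced because z always contributes one a.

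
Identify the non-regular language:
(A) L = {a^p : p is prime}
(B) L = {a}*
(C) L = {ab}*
(A) {a^p : p is prime}

(A) L = {a^p : p is prime} is NOT regular.

The pumping lemma can be used to prove this:
After pumping, the length becomes composite

The other languages are regular because they can be recognized by finite automata.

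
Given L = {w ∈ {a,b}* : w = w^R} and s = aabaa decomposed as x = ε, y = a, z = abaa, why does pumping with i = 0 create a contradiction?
xy⁰z = abaa ∉ L

Pumping with i = 0 replaces y = a by y⁰ = ε:
- Original: s = xyz = aabaa; aabaa reversed is aabaa, the same string, so it is a palindrome and is in L
- Pumped: xy⁰z = ε · ε · abaa = abaa
- abaa reversed is aaba ≠ abaa, so it is not a palindrome and is not in L

The pumping lemma would require xy⁰z ∈ L, so this decomposition yields a contradiction.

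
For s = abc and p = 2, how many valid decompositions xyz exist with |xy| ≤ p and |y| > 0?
3

For s = 'abc' with pumping length p = 2:

Constraints: |xy| ≤ 2, |y| > 0

Valid decompositions (|xy| ≤ p, |y| ≥ 1):
  • x='', y='a', z='bc'
  • x='a', y='b', z='c'
  • x='', y='ab', z='c'

Total count: 3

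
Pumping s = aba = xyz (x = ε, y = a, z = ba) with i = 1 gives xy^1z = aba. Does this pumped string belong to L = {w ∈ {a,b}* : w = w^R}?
Yes

xy¹z = ε · a · ba = aba.
aba reversed is aba, the same string, so it is a palindrome and is in L.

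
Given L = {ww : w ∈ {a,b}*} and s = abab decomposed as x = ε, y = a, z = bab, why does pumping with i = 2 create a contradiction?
xy²z = aabab ∉ L

Pumping with i = 2 replaces y = a by y² = aa:
- Original: s = xyz = abab; abab splits into halves ab · ab, which are equal, so it is in L (w = ab)
- Pumped: xy²z = ε · aa · bab = aabab
- aabab has odd length 5, so it cannot be written as ww and is not in L

The pumping lemma would require xy²z ∈ L, so this decomposition yields a contradiction.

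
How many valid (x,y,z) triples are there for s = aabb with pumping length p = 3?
6

For s = 'aabb' with pumping length p = 3:

Constraints: |xy| ≤ 3, |y| > 0

Valid decompositions (|xy| ≤ p, |y| ≥ 1):
  • x='', y='a', z='abb'
  • x='a', y='a', z='bb'
  • x='', y='aa', z='bb'
  • x='aa', y='b', z='b'
  • x='a', y='ab', z='b'
  • x='', y='aab', z='b'

Total count: 6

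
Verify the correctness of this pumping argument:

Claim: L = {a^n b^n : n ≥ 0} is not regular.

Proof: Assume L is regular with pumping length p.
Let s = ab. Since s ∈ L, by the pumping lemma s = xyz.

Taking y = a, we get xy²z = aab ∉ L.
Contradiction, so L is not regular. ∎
The proof is INCORRECT.

Error: The string s = ab may be shorter than p.
The pumping lemma only applies to strings with |s| ≥ p, and p is not under our control.
We must choose s in terms of p, e.g. s = a^p b^p, to ensure |s| ≥ p.
(The proof also fixes one particular y; a valid argument must handle every decomposition with |xy| ≤ p and |y| ≥ 1 — for s = a^p b^p this forces y = a^k, and then xy²z = a^(p+k) b^p ∉ L.)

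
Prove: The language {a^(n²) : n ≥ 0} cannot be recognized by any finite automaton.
Assume for contradiction that L is regular, and let p ≥ 1 be the pumping length given by the pumping lemma.
Choose s = a^(p²). Then s ∈ L and |s| = p² ≥ p.
By the pumping lemma, s = xyz for some x, y, z with |xy| ≤ p, |y| ≥ 1, and xy^i z ∈ L for every i ≥ 0.
Here y = a^k for some k with 1 ≤ k ≤ |xy| ≤ p.

Take i = 2: |xy²z| = p² + k.
Now p² < p² + k ≤ p² + p < p² + 2p + 1 = (p + 1)².
So |xy²z| lies strictly between the consecutive squares p² and (p + 1)², hence is not a perfect square, and xy²z ∉ L.

This contradicts the pumping lemma, which requires xy^i z ∈ L for all i ≥ 0.
Hence L = {a^(n²) : n ≥ 0} is not regular. ∎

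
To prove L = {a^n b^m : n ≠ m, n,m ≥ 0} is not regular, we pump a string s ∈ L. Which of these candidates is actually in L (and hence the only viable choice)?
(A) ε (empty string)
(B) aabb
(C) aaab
(C) aaab

The pumping lemma is applied to a string s that lies in L, so first check membership of each option:
- (A) ε = a^0 b^0 has n = m = 0, so it is not in L ✗
- (B) aabb = a^2 b^2 has n = m = 2, so it is not in L ✗
- (C) aaab = a^3 b^1 with 3 ≠ 1, so it is in L ✓

Only (C) aaab is in L, so it is the only candidate that could play the role of s.
(In a complete proof one picks s in terms of the pumping length p so that |s| ≥ p is guaranteed; a fixed string like aaab illustrates the shape of such an s.)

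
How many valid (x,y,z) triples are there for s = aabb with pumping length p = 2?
3

For s = 'aabb' with pumping length p = 2:

Constraints: |xy| ≤ 2, |y| > 0

Valid decompositions (|xy| ≤ p, |y| ≥ 1):
  • x='', y='a', z='abb'
  • x='a', y='a', z='bb'
  • x='', y='aa', z='bb'

Total count: 3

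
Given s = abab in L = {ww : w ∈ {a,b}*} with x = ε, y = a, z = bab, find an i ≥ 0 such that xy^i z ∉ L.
i = 0

xy⁰z = ε · ε · bab = bab; bab has odd length 3, so it cannot be written as ww and is not in L.
(Other choices also work, e.g. i = 2, 3; only i = 1 is guaranteed to stay in L since xy¹z = s.)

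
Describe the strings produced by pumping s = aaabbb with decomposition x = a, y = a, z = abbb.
{xy^i z : i ≥ 0} = {a^(2+i) b^3 : i ≥ 0} = {aabbb, aaabbb, aaaabbb, ...}

With x = a, y = a, z = abbb: Starting with aaabbb and pumping the second 'a', we get strings with 2+i a's followed by 3 b's for i = 0, 1, 2, ...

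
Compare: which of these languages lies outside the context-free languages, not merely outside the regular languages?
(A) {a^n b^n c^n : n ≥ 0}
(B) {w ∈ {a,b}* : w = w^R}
(A) {a^n b^n c^n : n ≥ 0}

(A) {a^n b^n c^n : n ≥ 0} requires the CFL pumping lemma.

- {w ∈ {a,b}* : w = w^R} is context-free (but not regular)
  • Can be shown non-regular with the regular pumping lemma
  • After pumping, the string is no longer symmetric

- {a^n b^n c^n : n ≥ 0} is NOT context-free
  • Requires the CFL pumping lemma to prove
  • Cannot maintain three equal counts simultaneously

The CFL pumping lemma is "stronger" in that it can prove non-membership
in the larger class of context-free languages.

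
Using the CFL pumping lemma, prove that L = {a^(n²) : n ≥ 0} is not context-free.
Assume for contradiction that L is context-free, and let p ≥ 1 be the pumping length given by the pumping lemma for CFLs.
Choose s = a^(p²). Then s ∈ L and |s| = p² ≥ p.
By the CFL pumping lemma, s = uvxyz for some u, v, x, y, z with |vxy| ≤ p, |vy| ≥ 1, and uv^i xy^i z ∈ L for every i ≥ 0.
All symbols are a's, so only lengths matter: let k = |vy|, with 1 ≤ k ≤ |vxy| ≤ p.

Take i = 2: |uv²xy²z| = p² + k, and p² < p² + k ≤ p² + p < (p + 1)².
So the length lies strictly between consecutive squares and is not a perfect square; uv²xy²z ∉ L.

This contradicts the CFL pumping lemma, which requires uv^i xy^i z ∈ L for all i ≥ 0.
Hence L = {a^(n²) : n ≥ 0} is not context-free. ∎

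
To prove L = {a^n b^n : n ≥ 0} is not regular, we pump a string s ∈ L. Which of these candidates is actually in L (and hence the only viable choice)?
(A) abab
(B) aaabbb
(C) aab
(B) aaabbb

The pumping lemma is applied to a string s that lies in L, so first check membership of each option:
- (A) abab has an a after a b, so it is not of the form a^n b^n and is not in L ✗
- (B) aaabbb = a^3 b^3 has equal counts (3 = 3), so it is in L ✓
- (C) aab has 2 a's and 1 b's; 2 ≠ 1, so it is not in L ✗

Only (B) aaabbb is in L, so it is the only candidate that could play the role of s.
(In a complete proof one picks s in terms of the pumping length p so that |s| ≥ p is guaranteed; a fixed string like aaabbb illustrates the shape of such an s.)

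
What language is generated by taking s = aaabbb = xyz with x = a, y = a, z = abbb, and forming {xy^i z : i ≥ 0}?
{xy^i z : i ≥ 0} = {a^(2+i) b^3 : i ≥ 0} = {aabbb, aaabbb, aaaabbb, ...}

With x = a, y = a, z = abbb: Starting with aaabbb and pumping the second 'a', we get strings with 2+i a's followed by 3 b's for i = 0, 1, 2, ...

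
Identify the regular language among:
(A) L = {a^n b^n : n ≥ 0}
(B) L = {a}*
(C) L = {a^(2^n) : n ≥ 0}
(B) {a}*

(B) L = {a}* is regular.

This can be recognized by a finite automaton (DFA/NFA).
Regular expressions like {a}* define regular languages.

The other choices are not regular:
- {a^n b^n : n ≥ 0}: After pumping, the number of a's and b's become unequal
- {a^(2^n) : n ≥ 0}: After pumping, length is no longer a power of 2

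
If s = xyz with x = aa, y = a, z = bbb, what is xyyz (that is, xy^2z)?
aaaabbb

Given x = 'aa', y = 'a', z = 'bbb' and i = 2:

xy^2z = x + y·y·...·y (2 times) + z
       = 'aa' + 'a'^2 + 'bbb'
       = 'aa' + 'aa' + 'bbb'
       = 'aaaabbb'

The pumped string is 'aaaabbb' with length 7.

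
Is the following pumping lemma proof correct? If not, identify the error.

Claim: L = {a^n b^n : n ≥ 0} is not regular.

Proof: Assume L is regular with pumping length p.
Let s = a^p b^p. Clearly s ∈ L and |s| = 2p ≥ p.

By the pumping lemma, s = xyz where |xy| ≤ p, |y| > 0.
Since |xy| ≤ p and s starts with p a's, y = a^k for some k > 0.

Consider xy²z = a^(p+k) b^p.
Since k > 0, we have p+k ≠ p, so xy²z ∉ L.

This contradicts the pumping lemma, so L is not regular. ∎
The proof is correct.

This proof is valid because:
1. The string s = a^p b^p is correctly in L
2. The decomposition analysis is correct: y must consist only of a's
3. The contradiction is valid: pumping increases a's but not b's
4. The conclusion follows logically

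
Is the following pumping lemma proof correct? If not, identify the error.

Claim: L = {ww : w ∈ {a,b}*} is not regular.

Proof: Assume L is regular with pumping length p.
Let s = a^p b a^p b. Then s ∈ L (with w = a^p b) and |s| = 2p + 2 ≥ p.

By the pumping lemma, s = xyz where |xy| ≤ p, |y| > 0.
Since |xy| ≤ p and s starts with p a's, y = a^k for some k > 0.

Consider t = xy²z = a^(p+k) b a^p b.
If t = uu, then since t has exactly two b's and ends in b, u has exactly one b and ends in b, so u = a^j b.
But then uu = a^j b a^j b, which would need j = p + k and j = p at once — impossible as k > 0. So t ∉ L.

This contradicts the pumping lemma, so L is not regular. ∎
The proof is correct.

This proof is valid because:
1. s = a^p b a^p b is in L and is chosen in terms of p, so |s| ≥ p holds for every p
2. The decomposition analysis is correct: |xy| ≤ p forces y to lie inside the leading a's
3. The contradiction is valid: the argument shows a^(p+k) b a^p b cannot be split into two equal halves
4. The conclusion follows logically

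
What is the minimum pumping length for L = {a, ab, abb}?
p = 4

For a finite language L, the pumping lemma holds vacuously if p > max|s| for s ∈ L.

The longest string in L = {a, ab, abb} has length 3.
If p = 4, then no string s ∈ L has |s| ≥ p, so the condition is vacuously true.

The minimum pumping length is p = 4.

Why no smaller p works: for any p ≤ 3, the longest string s ∈ L has |s| = 3 ≥ p, so it would
have to be pumpable; but pumping up (i = 2, 3, ...) produces ever longer strings, which cannot all lie in the
finite language L. So the pumping property fails for every p ≤ 3.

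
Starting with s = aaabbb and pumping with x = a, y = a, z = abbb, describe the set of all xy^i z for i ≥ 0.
{xy^i z : i ≥ 0} = {a^(2+i) b^3 : i ≥ 0} = {aabbb, aaabbb, aaaabbb, ...}

With x = a, y = a, z = abbb: Starting with aaabbb and pumping the second 'a', we get strings with 2+i a's followed by 3 b's for i = 0, 1, 2, ...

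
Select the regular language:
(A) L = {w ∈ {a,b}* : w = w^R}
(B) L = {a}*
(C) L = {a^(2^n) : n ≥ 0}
(B) {a}*

(B) L = {a}* is regular.

This can be recognized by a finite automaton (DFA/NFA).
Regular expressions like {a}* define regular languages.

The other choices are not regular:
- {a^(2^n) : n ≥ 0}: After pumping, length is no longer a power of 2
- {w ∈ {a,b}* : w = w^R}: After pumping, the string is no longer symmetric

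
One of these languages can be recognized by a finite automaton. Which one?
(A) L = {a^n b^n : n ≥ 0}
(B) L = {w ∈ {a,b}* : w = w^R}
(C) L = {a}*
(C) {a}*

(C) L = {a}* is regular.

This can be recognized by a finite automaton (DFA/NFA).
Regular expressions like {a}* define regular languages.

The other choices are not regular:
- {w ∈ {a,b}* : w = w^R}: After pumping, the string is no longer symmetric
- {a^n b^n : n ≥ 0}: After pumping, the number of a's and b's become unequal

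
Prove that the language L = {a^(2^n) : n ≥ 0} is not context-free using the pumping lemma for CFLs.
Assume for contradiction that L is context-free, and let p ≥ 1 be the pumping length given by the pumping lemma for CFLs.
Choose s = a^(2^p). Then s ∈ L and |s| = 2^p ≥ p.
By the CFL pumping lemma, s = uvxyz for some u, v, x, y, z with |vxy| ≤ p, |vy| ≥ 1, and uv^i xy^i z ∈ L for every i ≥ 0.
All symbols are a's, so only lengths matter: let k = |vy|, with 1 ≤ k ≤ |vxy| ≤ p < 2^p.

Take i = 2: |uv²xy²z| = 2^p + k, and 2^p < 2^p + k < 2^p + 2^p = 2^(p+1).
So the length lies strictly between consecutive powers of two and is not a power of 2; uv²xy²z ∉ L.

This contradicts the CFL pumping lemma, which requires uv^i xy^i z ∈ L for all i ≥ 0.
Hence L = {a^(2^n) : n ≥ 0} is not context-free. ∎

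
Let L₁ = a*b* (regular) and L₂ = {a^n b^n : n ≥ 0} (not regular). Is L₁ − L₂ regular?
No — L₁ − L₂ is not regular.

a*b* − {a^n b^n} = {a^n b^m : n ≠ m}. If this were regular, then its complement intersected with a*b*, namely {a^n b^n : n ≥ 0}, would be regular too (closure under complement and intersection) — contradiction. So L₁ − L₂ is not regular.

Note that the bare facts "L₁ regular, L₂ non-regular" do not settle the question by themselves: the closure of regular languages under ∪, ∩, complement and difference applies only when BOTH operands are regular. With a non-regular operand the result can come out regular or non-regular depending on the specific languages, so one has to work out L₁ − L₂ for this particular pair, as above.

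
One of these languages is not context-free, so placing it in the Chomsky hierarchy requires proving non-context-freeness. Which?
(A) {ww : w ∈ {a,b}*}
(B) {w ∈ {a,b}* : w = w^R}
(A) {ww : w ∈ {a,b}*}

(A) {ww : w ∈ {a,b}*} requires the CFL pumping lemma.

- {w ∈ {a,b}* : w = w^R} is context-free (but not regular)
  • Can be shown non-regular with the regular pumping lemma
  • After pumping, the string is no longer symmetric

- {ww : w ∈ {a,b}*} is NOT context-free
  • Requires the CFL pumping lemma to prove
  • Even a PDA cannot compare two arbitrary halves symbol by symbol; CFL pumping on a^p b^p a^p b^p fails

The CFL pumping lemma is "stronger" in that it can prove non-membership
in the larger class of context-free languages.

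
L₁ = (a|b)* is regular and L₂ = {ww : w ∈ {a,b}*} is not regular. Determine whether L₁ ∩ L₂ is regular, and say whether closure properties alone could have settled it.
No — L₁ ∩ L₂ is not regular.

(a|b)* is all strings over {a,b}, so L₁ ∩ L₂ = {ww : w ∈ {a,b}*} = L₂ itself, which is not regular (pump s = a^p b a^p b).

Note that the bare facts "L₁ regular, L₂ non-regular" do not settle the question by themselves: the closure of regular languages under ∪, ∩, complement and difference applies only when BOTH operands are regular. With a non-regular operand the result can come out regular or non-regular depending on the specific languages, so one has to work out L₁ ∩ L₂ for this particular pair, as above.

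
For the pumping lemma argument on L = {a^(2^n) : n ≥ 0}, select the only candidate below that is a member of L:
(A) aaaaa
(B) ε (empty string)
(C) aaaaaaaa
(C) aaaaaaaa

The pumping lemma is applied to a string s that lies in L, so first check membership of each option:
- (A) aaaaa has length 5, strictly between 2^2 = 4 and 2^3 = 8, so it is not in L ✗
- (B) ε has length 0, which is not a power of 2, so it is not in L ✗
- (C) aaaaaaaa has length 8 = 2^3, so it is in L ✓

Only (C) aaaaaaaa is in L, so it is the only candidate that could play the role of s.
(In a complete proof one picks s in terms of the pumping length p so that |s| ≥ p is guaranteed; a fixed string like aaaaaaaa illustrates the shape of such an s.)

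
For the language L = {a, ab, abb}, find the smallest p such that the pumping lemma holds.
p = 4

For a finite language L, the pumping lemma holds vacuously if p > max|s| for s ∈ L.

The longest string in L = {a, ab, abb} has length 3.
If p = 4, then no string s ∈ L has |s| ≥ p, so the condition is vacuously true.

The minimum pumping length is p = 4.

Why no smaller p works: for any p ≤ 3, the longest string s ∈ L has |s| = 3 ≥ p, so it would
have to be pumpable; but pumping up (i = 2, 3, ...) produces ever longer strings, which cannot all lie in the
finite language L. So the pumping property fails for every p ≤ 3.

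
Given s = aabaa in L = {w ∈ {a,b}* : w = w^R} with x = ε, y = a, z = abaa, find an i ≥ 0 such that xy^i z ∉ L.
i = 0

xy⁰z = ε · ε · abaa = abaa; abaa reversed is aaba ≠ abaa, so it is not a palindrome and is not in L.
(Other choices also work, e.g. i = 2, 3; only i = 1 is guaranteed to stay in L since xy¹z = s.)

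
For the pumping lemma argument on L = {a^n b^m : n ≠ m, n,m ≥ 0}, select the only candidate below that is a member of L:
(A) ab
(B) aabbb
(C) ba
(B) aabbb

The pumping lemma is applied to a string s that lies in L, so first check membership of each option:
- (A) ab = a^1 b^1 has n = m = 1, so it is not in L ✗
- (B) aabbb = a^2 b^3 with 2 ≠ 3, so it is in L ✓
- (C) ba has an a after a b, so it is not of the form a^n b^m and is not in L ✗

Only (B) aabbb is in L, so it is the only candidate that could play the role of s.
(In a complete proof one picks s in terms of the pumping length p so that |s| ≥ p is guaranteed; a fixed string like aabbb illustrates the shape of such an s.)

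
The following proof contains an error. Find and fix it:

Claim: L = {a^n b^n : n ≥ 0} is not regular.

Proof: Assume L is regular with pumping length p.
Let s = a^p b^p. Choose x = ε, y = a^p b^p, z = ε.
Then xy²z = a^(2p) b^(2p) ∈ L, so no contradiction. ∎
Error: The decomposition violates |xy| ≤ p. With y = a^p b^p, |xy| = |y| = 2p > p. (The proof also miscomputes xy²z, which would be a^p b^p a^p b^p rather than a^(2p) b^(2p), and it wrongly treats one harmless decomposition as settling the matter — the prover does not get to choose the decomposition.)

Correction: The pumping lemma requires |xy| ≤ p, and the argument must handle every decomposition satisfying |xy| ≤ p, |y| ≥ 1. Since s starts with p a's, any such y consists only of a's, say y = a^k with k ≥ 1. Then xy²z = a^(p+k) b^p has unequal numbers of a's and b's, so xy²z ∉ L — the required contradiction.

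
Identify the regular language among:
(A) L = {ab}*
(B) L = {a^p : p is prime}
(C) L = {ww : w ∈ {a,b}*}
(A) {ab}*

(A) L = {ab}* is regular.

This can be recognized by a finite automaton (DFA/NFA).
Regular expressions like {ab}* define regular languages.

The other choices are not regular:
- {a^p : p is prime}: After pumping, the length becomes composite
- {ww : w ∈ {a,b}*}: After pumping, the two halves no longer match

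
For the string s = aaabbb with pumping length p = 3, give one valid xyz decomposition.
x = 'aa', y = 'a', z = 'bbb'

For s = aaabbb and p = 3, one valid decomposition is:
- x = 'aa' (length 2)
- y = 'a' (length 1)
- z = 'bbb' (length 3)

Verification:
- xyz = 'aa' + 'a' + 'bbb' = aaabbb ✓
- |xy| = 3 ≤ 3 ✓
- |y| = 1 > 0 ✓

All pumping lemma constraints are satisfied.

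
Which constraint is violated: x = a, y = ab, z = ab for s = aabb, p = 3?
Violated: xyz = s

The decomposition x = a, y = ab, z = ab for s = aabb with p = 3
violates the constraint: xyz = s

xyz = 'a' + 'ab' + 'ab' = 'aabab' ≠ 'aabb' = s. The decomposition doesn't reconstruct s.

Pumping lemma constraints:
1. xyz = s (decomposition is valid)
2. |xy| ≤ p
3. |y| > 0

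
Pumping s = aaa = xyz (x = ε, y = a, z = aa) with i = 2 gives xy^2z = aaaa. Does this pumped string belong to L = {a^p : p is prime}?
No

xy²z = ε · aa · aa = aaaa.
aaaa has length 4 = 2 × 2, which is not prime, so it is not in L.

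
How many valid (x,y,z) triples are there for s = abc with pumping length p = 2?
3

For s = 'abc' with pumping length p = 2:

Constraints: |xy| ≤ 2, |y| > 0

Valid decompositions (|xy| ≤ p, |y| ≥ 1):
  • x='', y='a', z='bc'
  • x='a', y='b', z='c'
  • x='', y='ab', z='c'

Total count: 3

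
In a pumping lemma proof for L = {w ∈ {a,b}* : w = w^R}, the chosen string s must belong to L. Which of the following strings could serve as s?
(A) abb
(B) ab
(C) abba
(C) abba

The pumping lemma is applied to a string s that lies in L, so first check membership of each option:
- (A) abb reversed is bba ≠ abb, so it is not a palindrome and is not in L ✗
- (B) ab reversed is ba ≠ ab, so it is not a palindrome and is not in L ✗
- (C) abba reversed is abba, the same string, so it is a palindrome and is in L ✓

Only (C) abba is in L, so it is the only candidate that could play the role of s.
(In a complete proof one picks s in terms of the pumping length p so that |s| ≥ p is guaranteed; a fixed string like abba illustrates the shape of such an s.)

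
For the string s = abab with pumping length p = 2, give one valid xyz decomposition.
x = '', y = 'ab', z = 'ab'

For s = abab and p = 2, one valid decomposition is:
- x = '' (length 0)
- y = 'ab' (length 2)
- z = 'ab' (length 2)

Verification:
- xyz = '' + 'ab' + 'ab' = abab ✓
- |xy| = 2 ≤ 2 ✓
- |y| = 2 > 0 ✓

All pumping lemma constraints are satisfied.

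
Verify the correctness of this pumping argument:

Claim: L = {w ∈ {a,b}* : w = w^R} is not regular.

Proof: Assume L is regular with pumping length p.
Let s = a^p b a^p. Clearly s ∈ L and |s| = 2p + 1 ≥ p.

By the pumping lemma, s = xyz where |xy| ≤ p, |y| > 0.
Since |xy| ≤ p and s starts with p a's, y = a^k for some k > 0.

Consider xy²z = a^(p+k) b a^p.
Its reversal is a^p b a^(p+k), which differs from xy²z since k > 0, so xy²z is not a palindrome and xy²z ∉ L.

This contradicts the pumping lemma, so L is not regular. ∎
The proof is correct.

This proof is valid because:
1. s = a^p b a^p is in L and is chosen in terms of p, so |s| ≥ p holds for every p
2. The decomposition analysis is correct: |xy| ≤ p forces y to lie inside the leading a's
3. The contradiction is valid: a^(p+k) b a^p has more a's before the b than after it, so it is not a palindrome
4. The conclusion follows logically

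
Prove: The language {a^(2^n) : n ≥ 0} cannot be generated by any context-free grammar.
Assume for contradiction that L is context-free, and let p ≥ 1 be the pumping length given by the pumping lemma for CFLs.
Choose s = a^(2^p). Then s ∈ L and |s| = 2^p ≥ p.
By the CFL pumping lemma, s = uvxyz for some u, v, x, y, z with |vxy| ≤ p, |vy| ≥ 1, and uv^i xy^i z ∈ L for every i ≥ 0.
All symbols are a's, so only lengths matter: let k = |vy|, with 1 ≤ k ≤ |vxy| ≤ p < 2^p.

Take i = 2: |uv²xy²z| = 2^p + k, and 2^p < 2^p + k < 2^p + 2^p = 2^(p+1).
So the length lies strictly between consecutive powers of two and is not a power of 2; uv²xy²z ∉ L.

This contradicts the CFL pumping lemma, which requires uv^i xy^i z ∈ L for all i ≥ 0.
Hence L = {a^(2^n) : n ≥ 0} is not context-free. ∎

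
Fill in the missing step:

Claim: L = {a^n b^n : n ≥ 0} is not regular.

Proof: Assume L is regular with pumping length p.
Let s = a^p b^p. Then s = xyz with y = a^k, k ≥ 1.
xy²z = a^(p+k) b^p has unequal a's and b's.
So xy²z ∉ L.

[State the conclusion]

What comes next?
This contradicts the pumping lemma for regular languages,
which guarantees xy^i z ∈ L for all i ≥ 0.

Since our assumption that L is regular leads to a contradiction,
we conclude that L = {a^n b^n : n ≥ 0} is NOT regular. ∎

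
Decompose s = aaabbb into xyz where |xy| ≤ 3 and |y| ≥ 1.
x = 'a', y = 'a', z = 'abbb'

For s = aaabbb and p = 3, one valid decomposition is:
- x = 'a' (length 1)
- y = 'a' (length 1)
- z = 'abbb' (length 4)

Verification:
- xyz = 'a' + 'a' + 'abbb' = aaabbb ✓
- |xy| = 2 ≤ 3 ✓
- |y| = 1 > 0 ✓

All pumping lemma constraints are satisfied.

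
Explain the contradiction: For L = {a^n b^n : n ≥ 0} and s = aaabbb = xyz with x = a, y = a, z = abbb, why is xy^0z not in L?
xy⁰z = aabbb ∉ L

Pumping with i = 0 replaces y = a by y⁰ = ε:
- Original: s = xyz = aaabbb; aaabbb = a^3 b^3 has equal counts (3 = 3), so it is in L
- Pumped: xy⁰z = a · ε · abbb = aabbb
- aabbb has 2 a's and 3 b's; 2 ≠ 3, so it is not in L

The pumping lemma would require xy⁰z ∈ L, so this decomposition yields a contradiction.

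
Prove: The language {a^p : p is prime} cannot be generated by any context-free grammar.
Assume for contradiction that L is context-free, and let p ≥ 1 be the pumping length given by the pumping lemma for CFLs.
Choose a prime q with q ≥ p and let s = a^q. Then s ∈ L and |s| = q ≥ p.
By the CFL pumping lemma, s = uvxyz for some u, v, x, y, z with |vxy| ≤ p, |vy| ≥ 1, and uv^i xy^i z ∈ L for every i ≥ 0.
All symbols are a's, so only lengths matter: let k = |vy|, with 1 ≤ k ≤ p. Then |uv^i xy^i z| = q + (i − 1)k.

Take i = q + 1: the length is q + qk = q(k + 1).
Both factors satisfy q ≥ 2 and k + 1 ≥ 2, so q(k + 1) is composite and uv^(q+1) xy^(q+1) z ∉ L.

This contradicts the CFL pumping lemma, which requires uv^i xy^i z ∈ L for all i ≥ 0.
Hence L = {a^p : p is prime} is not context-free. ∎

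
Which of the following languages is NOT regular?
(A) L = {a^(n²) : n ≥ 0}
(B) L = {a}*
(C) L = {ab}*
(A) {a^(n²) : n ≥ 0}

(A) L = {a^(n²) : n ≥ 0} is NOT regular.

The pumping lemma can be used to prove this:
After pumping, length is no longer a perfect square

The other languages are regular because they can be recognized by finite automata.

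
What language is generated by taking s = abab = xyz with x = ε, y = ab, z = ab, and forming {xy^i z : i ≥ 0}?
{xy^i z : i ≥ 0} = {(ab)^(i+1) : i ≥ 0} = {ab, abab, ababab, ...}

With x = ε, y = ab, z = ab: Pumping 'ab' gives strings of alternating a's and b's.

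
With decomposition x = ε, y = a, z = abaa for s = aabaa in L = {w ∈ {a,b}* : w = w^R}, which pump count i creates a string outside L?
i = 0

xy⁰z = ε · ε · abaa = abaa; abaa reversed is aaba ≠ abaa, so it is not a palindrome and is not in L.
(Other choices also work, e.g. i = 2, 3; only i = 1 is guaranteed to stay in L since xy¹z = s.)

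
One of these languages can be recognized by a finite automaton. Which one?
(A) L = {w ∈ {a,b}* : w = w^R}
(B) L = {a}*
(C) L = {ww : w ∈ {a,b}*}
(B) {a}*

(B) L = {a}* is regular.

This can be recognized by a finite automaton (DFA/NFA).
Regular expressions like {a}* define regular languages.

The other choices are not regular:
- {w ∈ {a,b}* : w = w^R}: After pumping, the string is no longer symmetric
- {ww : w ∈ {a,b}*}: After pumping, the two halves no longer match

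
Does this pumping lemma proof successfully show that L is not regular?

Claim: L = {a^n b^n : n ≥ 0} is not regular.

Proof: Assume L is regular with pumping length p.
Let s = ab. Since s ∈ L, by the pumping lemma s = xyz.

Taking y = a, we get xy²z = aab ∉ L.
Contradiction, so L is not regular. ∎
The proof is INCORRECT.

Error: The string s = ab may be shorter than p.
The pumping lemma only applies to strings with |s| ≥ p, and p is not under our control.
We must choose s in terms of p, e.g. s = a^p b^p, to ensure |s| ≥ p.
(The proof also fixes one particular y; a valid argument must handle every decomposition with |xy| ≤ p and |y| ≥ 1 — for s = a^p b^p this forces y = a^k, and then xy²z = a^(p+k) b^p ∉ L.)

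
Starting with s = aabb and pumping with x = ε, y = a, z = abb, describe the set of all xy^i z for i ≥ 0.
{xy^i z : i ≥ 0} = {a^(i+1) b^2 : i ≥ 0} = {abb, aabb, aaabb, ...}

With x = ε, y = a, z = abb: Starting with aabb and pumping the first 'a' (z = abb keeps the second 'a'), we get strings with i+1 a's followed by 2 b's for i = 0, 1, 2, ...; note bb is not produced because z always contributes one a.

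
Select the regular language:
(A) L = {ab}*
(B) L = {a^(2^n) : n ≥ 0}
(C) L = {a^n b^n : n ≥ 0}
(A) {ab}*

(A) L = {ab}* is regular.

This can be recognized by a finite automaton (DFA/NFA).
Regular expressions like {ab}* define regular languages.

The other choices are not regular:
- {a^(2^n) : n ≥ 0}: After pumping, length is no longer a power of 2
- {a^n b^n : n ≥ 0}: After pumping, the number of a's and b's become unequal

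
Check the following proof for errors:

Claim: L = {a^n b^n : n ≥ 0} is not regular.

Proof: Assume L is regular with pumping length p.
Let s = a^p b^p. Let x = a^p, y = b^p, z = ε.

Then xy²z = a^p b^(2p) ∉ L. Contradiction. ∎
The proof is INCORRECT.

Error: The decomposition violates |xy| ≤ p.
With x = a^p and y = b^p, we have |xy| = 2p > p.
The pumping lemma requires |xy| ≤ p, so y must be within the first p characters.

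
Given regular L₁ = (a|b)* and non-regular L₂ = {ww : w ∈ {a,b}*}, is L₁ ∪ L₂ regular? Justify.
Yes — L₁ ∪ L₂ is regular.

{ww} ⊆ (a|b)*, so L₁ ∪ L₂ = (a|b)*, which is regular.

Note that the bare facts "L₁ regular, L₂ non-regular" do not settle the question by themselves: the closure of regular languages under ∪, ∩, complement and difference applies only when BOTH operands are regular. With a non-regular operand the result can come out regular or non-regular depending on the specific languages, so one has to work out L₁ ∪ L₂ for this particular pair, as above.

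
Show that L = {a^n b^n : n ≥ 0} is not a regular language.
Assume for contradiction that L is regular, and let p ≥ 1 be the pumping length given by the pumping lemma.
Choose s = a^p b^p. Then s ∈ L and |s| = 2p ≥ p.
By the pumping lemma, s = xyz for some x, y, z with |xy| ≤ p, |y| ≥ 1, and xy^i z ∈ L for every i ≥ 0.
Since |xy| ≤ p and the first p symbols of s are all a's, we must have y = a^k for some k with 1 ≤ k ≤ p.

Take i = 0: xy⁰z = a^(p − k) b^p.
This string has p − k a's but p b's, and p − k < p because k ≥ 1. So xy⁰z ∉ L.

This contradicts the pumping lemma, which requires xy^i z ∈ L for all i ≥ 0.
Hence L = {a^n b^n : n ≥ 0} is not regular. ∎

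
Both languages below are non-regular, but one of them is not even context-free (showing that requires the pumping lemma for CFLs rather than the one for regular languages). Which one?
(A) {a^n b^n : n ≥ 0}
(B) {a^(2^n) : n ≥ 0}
(B) {a^(2^n) : n ≥ 0}

(B) {a^(2^n) : n ≥ 0} requires the CFL pumping lemma.

- {a^n b^n : n ≥ 0} is context-free (but not regular)
  • Can be shown non-regular with the regular pumping lemma
  • After pumping, the number of a's and b's become unequal

- {a^(2^n) : n ≥ 0} is NOT context-free
  • Requires the CFL pumping lemma to prove
  • Gaps between powers of 2 grow exponentially

The CFL pumping lemma is "stronger" in that it can prove non-membership
in the larger class of context-free languages.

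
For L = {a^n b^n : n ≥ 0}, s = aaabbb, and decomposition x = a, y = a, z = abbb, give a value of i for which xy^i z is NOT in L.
i = 0

xy⁰z = a · ε · abbb = aabbb; aabbb has 2 a's and 3 b's; 2 ≠ 3, so it is not in L.
(Other choices also work, e.g. i = 2, 3; only i = 1 is guaranteed to stay in L since xy¹z = s.)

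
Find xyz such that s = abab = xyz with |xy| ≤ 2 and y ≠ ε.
x = 'a', y = 'b', z = 'ab'

For s = abab and p = 2, one valid decomposition is:
- x = 'a' (length 1)
- y = 'b' (length 1)
- z = 'ab' (length 2)

Verification:
- xyz = 'a' + 'b' + 'ab' = abab ✓
- |xy| = 2 ≤ 2 ✓
- |y| = 1 > 0 ✓

All pumping lemma constraints are satisfied.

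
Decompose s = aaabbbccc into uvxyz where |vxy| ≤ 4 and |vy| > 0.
u='aa', v='a', x='bb', y='b', z='ccc'

For s = aaabbbccc with pumping length p = 4:

One valid decomposition:
- u = 'aa'
- v = 'a'
- x = 'bb'
- y = 'b'
- z = 'ccc'

Verification:
- uvxyz = 'aa' + 'a' + 'bb' + 'b' + 'ccc' = aaabbbccc ✓
- |vxy| = |'abbb'| = 4 ≤ 4 ✓
- |vy| = |'ab'| = 2 > 0 ✓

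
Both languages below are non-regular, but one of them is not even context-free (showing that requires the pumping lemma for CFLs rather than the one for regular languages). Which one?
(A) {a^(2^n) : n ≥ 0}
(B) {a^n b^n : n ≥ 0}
(A) {a^(2^n) : n ≥ 0}

(A) {a^(2^n) : n ≥ 0} requires the CFL pumping lemma.

- {a^n b^n : n ≥ 0} is context-free (but not regular)
  • Can be shown non-regular with the regular pumping lemma
  • After pumping, the number of a's and b's become unequal

- {a^(2^n) : n ≥ 0} is NOT context-free
  • Requires the CFL pumping lemma to prove
  • Gaps between powers of 2 grow exponentially

The CFL pumping lemma is "stronger" in that it can prove non-membership
in the larger class of context-free languages.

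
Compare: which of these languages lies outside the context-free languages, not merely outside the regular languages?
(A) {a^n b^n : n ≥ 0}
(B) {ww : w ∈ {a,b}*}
(B) {ww : w ∈ {a,b}*}

(B) {ww : w ∈ {a,b}*} requires the CFL pumping lemma.

- {a^n b^n : n ≥ 0} is context-free (but not regular)
  • Can be shown non-regular with the regular pumping lemma
  • After pumping, the number of a's and b's become unequal

- {ww : w ∈ {a,b}*} is NOT context-free
  • Requires the CFL pumping lemma to prove
  • Even a PDA cannot compare two arbitrary halves symbol by symbol; CFL pumping on a^p b^p a^p b^p fails

The CFL pumping lemma is "stronger" in that it can prove non-membership
in the larger class of context-free languages.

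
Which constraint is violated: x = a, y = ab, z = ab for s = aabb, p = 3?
Violated: xyz = s

The decomposition x = a, y = ab, z = ab for s = aabb with p = 3
violates the constraint: xyz = s

xyz = 'a' + 'ab' + 'ab' = 'aabab' ≠ 'aabb' = s. The decomposition doesn't reconstruct s.

Pumping lemma constraints:
1. xyz = s (decomposition is valid)
2. |xy| ≤ p
3. |y| > 0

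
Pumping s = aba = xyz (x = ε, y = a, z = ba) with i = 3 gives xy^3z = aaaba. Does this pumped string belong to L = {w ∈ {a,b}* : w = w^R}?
No

xy³z = ε · aaa · ba = aaaba.
aaaba reversed is abaaa ≠ aaaba, so it is not a palindrome and is not in L.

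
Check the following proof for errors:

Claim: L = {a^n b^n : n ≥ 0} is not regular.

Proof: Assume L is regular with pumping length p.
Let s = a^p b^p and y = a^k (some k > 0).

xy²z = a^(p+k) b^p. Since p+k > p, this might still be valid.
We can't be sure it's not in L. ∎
The proof is INCORRECT.

Error: The conclusion is wrong.
xy²z = a^(p+k) b^p is definitely NOT in L because the number of a's (p+k) ≠ number of b's (p).
The proof incorrectly doubts what is actually a valid contradiction.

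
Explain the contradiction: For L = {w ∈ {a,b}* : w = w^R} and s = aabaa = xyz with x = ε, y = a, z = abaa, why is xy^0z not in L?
xy⁰z = abaa ∉ L

Pumping with i = 0 replaces y = a by y⁰ = ε:
- Original: s = xyz = aabaa; aabaa reversed is aabaa, the same string, so it is a palindrome and is in L
- Pumped: xy⁰z = ε · ε · abaa = abaa
- abaa reversed is aaba ≠ abaa, so it is not a palindrome and is not in L

The pumping lemma would require xy⁰z ∈ L, so this decomposition yields a contradiction.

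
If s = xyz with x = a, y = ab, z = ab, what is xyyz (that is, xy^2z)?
aababab

Given x = 'a', y = 'ab', z = 'ab' and i = 2:

xy^2z = x + y·y·...·y (2 times) + z
       = 'a' + 'ab'^2 + 'ab'
       = 'a' + 'abab' + 'ab'
       = 'aababab'

The pumped string is 'aababab' with length 7.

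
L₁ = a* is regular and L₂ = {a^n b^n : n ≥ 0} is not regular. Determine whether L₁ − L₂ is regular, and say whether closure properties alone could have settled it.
Yes — L₁ − L₂ is regular.

The only string of a* that lies in {a^n b^n} is ε, so L₁ − L₂ = a* − {ε} = a⁺ = aa*, which is regular.

Note that the bare facts "L₁ regular, L₂ non-regular" do not settle the question by themselves: the closure of regular languages under ∪, ∩, complement and difference applies only when BOTH operands are regular. With a non-regular operand the result can come out regular or non-regular depending on the specific languages, so one has to work out L₁ − L₂ for this particular pair, as above.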